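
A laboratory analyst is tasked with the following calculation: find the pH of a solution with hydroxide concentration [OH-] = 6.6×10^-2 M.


pOH = -log10([OH-]) = -log10(6.6×10^-2)
= 2 - log10(6.6) = 1.18
pH = 14 - pOH = 14 - 1.18 = 12.82

12.82


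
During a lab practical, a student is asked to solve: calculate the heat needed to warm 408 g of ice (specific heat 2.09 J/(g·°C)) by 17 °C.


q = mcΔT = 408 × 2.09 × 17
= 14496.24 J

14496.24 J


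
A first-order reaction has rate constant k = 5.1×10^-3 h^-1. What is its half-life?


t½ = ln2/k = 0.693147/(5.1×10^-3 h^-1)
= 135.9 h

135.9 h


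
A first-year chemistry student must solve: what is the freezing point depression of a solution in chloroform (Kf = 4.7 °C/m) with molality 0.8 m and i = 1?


ΔTf = Kf × m × i
= 4.7 × 0.8 × 1
= 3.76 °C

3.76 °C


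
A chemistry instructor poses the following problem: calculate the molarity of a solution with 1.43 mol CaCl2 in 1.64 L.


M = n/V = 1.43/1.64 = 0.872 mol/L

0.872 M


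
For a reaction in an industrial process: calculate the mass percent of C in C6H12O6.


M(C6H12O6) = 6×12.01 + 12×1.008 + 6×16.0 = 180.156 g/mol
Mass of C = 6 × 12.01 = 72.06 g/mol
% C = 72.06/180.156 × 100 = 40.00%

40.00%


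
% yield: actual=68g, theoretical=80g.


% yield = actual/theoretical × 100
= 68/80 × 100
= 85.0%

85.0%


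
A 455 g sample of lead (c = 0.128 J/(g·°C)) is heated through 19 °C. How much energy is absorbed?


q = mcΔT = 455 × 0.128 × 19
= 1106.56 J

1106.56 J


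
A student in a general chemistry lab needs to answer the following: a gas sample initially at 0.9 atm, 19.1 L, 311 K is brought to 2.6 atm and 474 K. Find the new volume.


P1V1/T1 = P2V2/T2
V2 = P1V1T2/(T1P2)
= 0.9×19.1×474/(311×2.6)
= 10.077 L

10.077 L


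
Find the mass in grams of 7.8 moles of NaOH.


M(NaOH) = 40.0 g/mol
mass = n × M = 7.8 × 40.0 = 312.00 g

312.00 g


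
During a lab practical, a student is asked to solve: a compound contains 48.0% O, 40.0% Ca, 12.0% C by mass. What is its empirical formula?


Assume 100 g sample. Moles of each element:
  O: 48.0/16.0 = 3.0 mol
  Ca: 40.0/40.08 = 0.998 mol
  C: 12.0/12.01 = 0.999 mol
Divide by smallest (0.998):
  O: 3.0/0.998 = 3.01
  Ca: 0.998/0.998 = 1.0
  C: 0.999/0.998 = 1.0
Empirical formula: CaCO3

CaCO3


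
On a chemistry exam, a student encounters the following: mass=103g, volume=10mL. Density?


ρ = mass/volume
= 103/10
= 10.3 g/mL

10.3 g/mL


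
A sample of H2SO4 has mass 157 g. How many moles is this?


M(H2SO4) = 98.09 g/mol
n = mass/M = 157/98.09 = 1.6006 mol

1.6006 mol


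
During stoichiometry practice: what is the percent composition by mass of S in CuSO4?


M(CuSO4) = 1×63.55 + 1×32.07 + 4×16.0 = 159.62 g/mol
Mass of S = 1 × 32.07 = 32.07 g/mol
% S = 32.07/159.62 × 100 = 20.09%

20.09%


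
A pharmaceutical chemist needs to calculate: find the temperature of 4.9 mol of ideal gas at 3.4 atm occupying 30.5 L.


PV = nRT  (R = 0.08206 L·atm/(mol·K))
T = PV/(nR) = 3.4×30.5/(4.9×0.08206)
= 103.70/0.402094
= 257.90 K

257.90 K


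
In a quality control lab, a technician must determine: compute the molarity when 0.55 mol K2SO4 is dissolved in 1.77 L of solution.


M = n/V = 0.55/1.77 = 0.311 mol/L

0.311 M


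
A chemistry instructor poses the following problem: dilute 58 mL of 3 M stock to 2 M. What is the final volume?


C1V1 = C2V2
3 × 58 = 2 × V2
V2 = 174/2 = 87.0 mL

87.0 mL


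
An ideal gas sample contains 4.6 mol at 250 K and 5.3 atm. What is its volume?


PV = nRT  (R = 0.08206 L·atm/(mol·K))
V = nRT/P = 4.6×0.08206×250/5.3
= 17.805 L

17.805 L


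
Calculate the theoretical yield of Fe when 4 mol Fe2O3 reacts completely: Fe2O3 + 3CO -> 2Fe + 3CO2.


Mole ratio Fe:Fe2O3 = 2:1
n(Fe) = 4 × 2/1 = 8.000 mol
mass = 8.000 × 55.85 = 446.8 g

446.8 g


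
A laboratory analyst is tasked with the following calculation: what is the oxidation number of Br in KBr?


halide: -1
Oxidation number: -1

-1


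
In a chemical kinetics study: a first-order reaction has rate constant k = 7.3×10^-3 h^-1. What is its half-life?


t½ = ln2/k = 0.693147/(7.3×10^-3 h^-1)
= 94.95 h

94.95 h


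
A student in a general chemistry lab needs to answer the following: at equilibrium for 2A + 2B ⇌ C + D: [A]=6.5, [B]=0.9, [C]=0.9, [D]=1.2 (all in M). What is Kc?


Kc = [C][D]/([A]^2[B]^2)
= (0.9^1 × 1.2^1)/(6.5^2 × 0.9^2)
= 1.08/34.2225
= 0.03156

0.03156


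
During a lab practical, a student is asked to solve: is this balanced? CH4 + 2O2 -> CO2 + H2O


Equation: CH4 + 2O2 -> CO2 + H2O
Check atoms: C: 1=1, H: 4≠2, O: 4≠3
Not balanced

No, not balanced


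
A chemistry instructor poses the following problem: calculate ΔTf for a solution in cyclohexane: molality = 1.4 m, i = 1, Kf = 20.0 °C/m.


ΔTf = Kf × m × i
= 20.0 × 1.4 × 1
= 28.0 °C

28.0 °C


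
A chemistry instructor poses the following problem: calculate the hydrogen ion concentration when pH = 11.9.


[H+] = 10^(-pH) = 10^(-11.9)
= 1.26×10^-12 M

1.26×10^-12 M


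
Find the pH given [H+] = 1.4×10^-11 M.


pH = -log10([H+]) = -log10(1.4×10^-11)
= 11 - log10(1.4)
= 11 - 0.15
= 10.85

10.85


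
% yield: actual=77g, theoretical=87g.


% yield = actual/theoretical × 100
= 77/87 × 100
= 88.51%

88.51%


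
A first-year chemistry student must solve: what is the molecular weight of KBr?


M(KBr) = 1×39.1 + 1×79.9
= 39.1 + 79.9
= 119.0 g/mol

119.0 g/mol


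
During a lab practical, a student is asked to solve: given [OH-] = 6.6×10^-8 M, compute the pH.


pOH = -log10([OH-]) = -log10(6.6×10^-8)
= 8 - log10(6.6) = 7.18
pH = 14 - pOH = 14 - 7.18 = 6.82

6.82


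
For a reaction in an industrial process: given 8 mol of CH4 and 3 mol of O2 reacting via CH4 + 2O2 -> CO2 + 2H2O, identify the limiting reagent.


Mole ratio available / coefficient:
  CH4: 8/1 = 8.000
  O2: 3/2 = 1.500
Smaller ratio is limiting.

O2


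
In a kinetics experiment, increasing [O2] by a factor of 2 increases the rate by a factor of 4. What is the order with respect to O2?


rate ∝ [O2]^n
2^n = 4 → n = 2
Order in O2: 2

2


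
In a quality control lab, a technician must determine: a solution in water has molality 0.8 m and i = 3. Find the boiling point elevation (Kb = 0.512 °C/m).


ΔTb = Kb × m × i
= 0.512 × 0.8 × 3
= 1.2288 °C

1.2288 °C


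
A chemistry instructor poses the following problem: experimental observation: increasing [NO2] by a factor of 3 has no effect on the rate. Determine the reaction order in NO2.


rate ∝ [NO2]^n
rate ∝ [NO2]^0
Order in NO2: 0

0


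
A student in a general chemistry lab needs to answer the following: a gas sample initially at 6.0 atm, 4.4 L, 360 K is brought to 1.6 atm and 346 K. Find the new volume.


P1V1/T1 = P2V2/T2
V2 = P1V1T2/(T1P2)
= 6.0×4.4×346/(360×1.6)
= 15.858 L

15.858 L


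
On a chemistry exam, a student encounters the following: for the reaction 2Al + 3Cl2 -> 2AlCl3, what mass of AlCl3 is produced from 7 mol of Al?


Mole ratio AlCl3:Al = 2:2
n(AlCl3) = 7 × 2/2 = 7.000 mol
mass = 7.000 × 133.33 = 933.31 g

933.31 g


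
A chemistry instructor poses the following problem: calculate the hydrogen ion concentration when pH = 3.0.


[H+] = 10^(-pH) = 10^(-3.0)
= 1.0×10^-3 M

1.0×10^-3 M


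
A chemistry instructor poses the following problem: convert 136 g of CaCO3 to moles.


M(CaCO3) = 100.09 g/mol
n = mass/M = 136/100.09 = 1.3588 mol

1.3588 mol


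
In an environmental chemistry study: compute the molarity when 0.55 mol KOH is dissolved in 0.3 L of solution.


M = n/V = 0.55/0.3 = 1.833 mol/L

1.833 M


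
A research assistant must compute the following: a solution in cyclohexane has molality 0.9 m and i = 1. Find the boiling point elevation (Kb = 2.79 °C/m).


ΔTb = Kb × m × i
= 2.79 × 0.9 × 1
= 2.511 °C

2.511 °C


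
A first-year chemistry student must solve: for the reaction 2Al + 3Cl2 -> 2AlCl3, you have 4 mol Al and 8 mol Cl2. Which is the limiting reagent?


Mole ratio available / coefficient:
  Al: 4/2 = 2.000
  Cl2: 8/3 = 2.667
Smaller ratio is limiting.

Al


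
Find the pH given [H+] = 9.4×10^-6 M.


pH = -log10([H+]) = -log10(9.4×10^-6)
= 6 - log10(9.4)
= 6 - 0.97
= 5.03

5.03


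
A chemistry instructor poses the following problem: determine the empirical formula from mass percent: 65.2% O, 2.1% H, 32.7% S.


Assume 100 g sample. Moles of each element:
  O: 65.2/16.0 = 4.075 mol
  H: 2.1/1.008 = 2.083 mol
  S: 32.7/32.07 = 1.02 mol
Divide by smallest (1.02):
  O: 4.075/1.02 = 4.0
  H: 2.083/1.02 = 2.04
  S: 1.02/1.02 = 1.0
Empirical formula: H2SO4

H2SO4


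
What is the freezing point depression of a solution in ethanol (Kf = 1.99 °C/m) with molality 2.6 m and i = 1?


ΔTf = Kf × m × i
= 1.99 × 2.6 × 1
= 5.174 °C

5.174 °C


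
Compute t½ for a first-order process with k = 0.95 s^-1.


t½ = ln2/k = 0.693147/(0.95 s^-1)
= 0.7296 s

0.7296 s


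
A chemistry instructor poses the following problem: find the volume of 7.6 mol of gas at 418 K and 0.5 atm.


PV = nRT  (R = 0.08206 L·atm/(mol·K))
V = nRT/P = 7.6×0.08206×418/0.5
= 521.376 L

521.376 L


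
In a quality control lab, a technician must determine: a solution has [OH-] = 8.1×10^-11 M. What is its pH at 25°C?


pOH = -log10([OH-]) = -log10(8.1×10^-11)
= 11 - log10(8.1) = 10.09
pH = 14 - pOH = 14 - 10.09 = 3.91

3.91


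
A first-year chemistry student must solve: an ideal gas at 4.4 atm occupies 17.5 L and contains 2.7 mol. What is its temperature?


PV = nRT  (R = 0.08206 L·atm/(mol·K))
T = PV/(nR) = 4.4×17.5/(2.7×0.08206)
= 77.00/0.221562
= 347.53 K

347.53 K


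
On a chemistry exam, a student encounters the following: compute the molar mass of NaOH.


M(NaOH) = 1×22.99 + 1×16.0 + 1×1.008
= 22.99 + 16.0 + 1.01
= 40.0 g/mol

40.0 g/mol


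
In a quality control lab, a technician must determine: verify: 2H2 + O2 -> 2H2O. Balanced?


Equation: 2H2 + O2 -> 2H2O
Check atoms: H: 4=4, O: 2=2
Balanced

Yes, balanced


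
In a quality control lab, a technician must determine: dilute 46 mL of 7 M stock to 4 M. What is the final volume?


C1V1 = C2V2
7 × 46 = 4 × V2
V2 = 322/4 = 80.5 mL

80.5 mL


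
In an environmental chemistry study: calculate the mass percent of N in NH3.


M(NH3) = 1×14.01 + 3×1.008 = 17.034 g/mol
Mass of N = 1 × 14.01 = 14.01 g/mol
% N = 14.01/17.034 × 100 = 82.25%

82.25%


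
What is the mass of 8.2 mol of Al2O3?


M(Al2O3) = 101.96 g/mol
mass = n × M = 8.2 × 101.96 = 836.07 g

836.07 g


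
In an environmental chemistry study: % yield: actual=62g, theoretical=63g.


% yield = actual/theoretical × 100
= 62/63 × 100
= 98.41%

98.41%


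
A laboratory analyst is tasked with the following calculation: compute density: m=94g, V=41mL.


ρ = mass/volume
= 94/41
= 2.293 g/mL

2.293 g/mL


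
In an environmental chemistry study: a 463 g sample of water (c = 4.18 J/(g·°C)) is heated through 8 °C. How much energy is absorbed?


q = mcΔT = 463 × 4.18 × 8
= 15482.72 J

15482.72 J


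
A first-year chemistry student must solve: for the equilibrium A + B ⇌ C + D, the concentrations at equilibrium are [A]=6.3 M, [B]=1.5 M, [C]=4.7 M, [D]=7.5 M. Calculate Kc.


Kc = [C][D]/([A][B])
= (4.7^1 × 7.5^1)/(6.3^1 × 1.5^1)
= 35.25/9.45
= 3.730

3.730


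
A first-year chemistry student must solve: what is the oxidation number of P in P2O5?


2x + 5(-2) = 0, so x = +5
Oxidation number: +5

+5


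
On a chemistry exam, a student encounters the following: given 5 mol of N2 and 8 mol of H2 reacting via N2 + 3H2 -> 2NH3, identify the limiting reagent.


Mole ratio available / coefficient:
  N2: 5/1 = 5.000
  H2: 8/3 = 2.667
Smaller ratio is limiting.

H2


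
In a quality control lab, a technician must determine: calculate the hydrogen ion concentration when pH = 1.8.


[H+] = 10^(-pH) = 10^(-1.8)
= 1.58×10^-2 M

1.58×10^-2 M


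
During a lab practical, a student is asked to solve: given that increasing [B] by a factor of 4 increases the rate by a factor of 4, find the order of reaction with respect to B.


rate ∝ [B]^n
4^n = 4 → n = 1
Order in B: 1

1


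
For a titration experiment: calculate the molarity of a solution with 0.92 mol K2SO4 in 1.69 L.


M = n/V = 0.92/1.69 = 0.544 mol/L

0.544 M


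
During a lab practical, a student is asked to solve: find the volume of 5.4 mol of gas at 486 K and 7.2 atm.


PV = nRT  (R = 0.08206 L·atm/(mol·K))
V = nRT/P = 5.4×0.08206×486/7.2
= 29.911 L

29.911 L


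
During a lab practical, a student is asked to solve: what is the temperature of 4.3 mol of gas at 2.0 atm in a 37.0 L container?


PV = nRT  (R = 0.08206 L·atm/(mol·K))
T = PV/(nR) = 2.0×37.0/(4.3×0.08206)
= 74.00/0.352858
= 209.72 K

209.72 K


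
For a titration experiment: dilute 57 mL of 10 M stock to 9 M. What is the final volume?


C1V1 = C2V2
10 × 57 = 9 × V2
V2 = 570/9 = 63.33 mL

63.33 mL


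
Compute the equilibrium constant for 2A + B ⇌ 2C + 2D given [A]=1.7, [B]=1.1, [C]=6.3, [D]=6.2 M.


Kc = [C]^2[D]^2/([A]^2[B])
= (6.3^2 × 6.2^2)/(1.7^2 × 1.1^1)
= 1525.6836/3.179
= 479.9

479.9


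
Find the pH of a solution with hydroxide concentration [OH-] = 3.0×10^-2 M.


pOH = -log10([OH-]) = -log10(3.0×10^-2)
= 2 - log10(3.0) = 1.52
pH = 14 - pOH = 14 - 1.52 = 12.48

12.48


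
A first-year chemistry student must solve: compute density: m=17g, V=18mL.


ρ = mass/volume
= 17/18
= 0.944 g/mL

0.944 g/mL


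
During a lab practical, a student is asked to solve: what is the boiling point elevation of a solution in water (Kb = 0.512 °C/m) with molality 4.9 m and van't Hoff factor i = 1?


ΔTb = Kb × m × i
= 0.512 × 4.9 × 1
= 2.5088 °C

2.5088 °C


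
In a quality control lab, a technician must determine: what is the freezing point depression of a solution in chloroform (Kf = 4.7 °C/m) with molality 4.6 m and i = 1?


ΔTf = Kf × m × i
= 4.7 × 4.6 × 1
= 21.62 °C

21.62 °C


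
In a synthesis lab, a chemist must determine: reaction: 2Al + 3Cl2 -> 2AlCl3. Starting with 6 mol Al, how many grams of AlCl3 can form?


Mole ratio AlCl3:Al = 2:2
n(AlCl3) = 6 × 2/2 = 6.000 mol
mass = 6.000 × 133.33 = 799.98 g

799.98 g


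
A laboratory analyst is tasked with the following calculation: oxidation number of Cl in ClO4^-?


x + 4(-2) = -1, so x = +7
Oxidation number: +7

+7


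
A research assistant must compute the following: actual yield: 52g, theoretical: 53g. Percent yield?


% yield = actual/theoretical × 100
= 52/53 × 100
= 98.11%

98.11%


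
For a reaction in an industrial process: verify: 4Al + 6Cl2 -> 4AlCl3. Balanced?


Equation: 4Al + 6Cl2 -> 4AlCl3
Check atoms: Al: 4=4, Cl: 12=12
Balanced

Yes, balanced


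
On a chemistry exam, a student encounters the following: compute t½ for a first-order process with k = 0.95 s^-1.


t½ = ln2/k = 0.693147/(0.95 s^-1)
= 0.7296 s

0.7296 s


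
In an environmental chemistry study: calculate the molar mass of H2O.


M(H2O) = 2×1.008 + 1×16.0
= 2.02 + 16.0
= 18.02 g/mol

18.02 g/mol


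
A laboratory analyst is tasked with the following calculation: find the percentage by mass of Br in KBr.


M(KBr) = 1×39.1 + 1×79.9 = 119.00 g/mol
Mass of Br = 1 × 79.9 = 79.90 g/mol
% Br = 79.90/119.00 × 100 = 67.14%

67.14%


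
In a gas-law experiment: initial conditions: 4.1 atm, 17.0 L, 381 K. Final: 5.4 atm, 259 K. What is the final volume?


P1V1/T1 = P2V2/T2
V2 = P1V1T2/(T1P2)
= 4.1×17.0×259/(381×5.4)
= 8.774 L

8.774 L


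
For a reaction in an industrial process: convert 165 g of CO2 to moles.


M(CO2) = 44.01 g/mol
n = mass/M = 165/44.01 = 3.7491 mol

3.7491 mol


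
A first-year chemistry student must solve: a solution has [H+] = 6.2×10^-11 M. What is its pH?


pH = -log10([H+]) = -log10(6.2×10^-11)
= 11 - log10(6.2)
= 11 - 0.79
= 10.21

10.21


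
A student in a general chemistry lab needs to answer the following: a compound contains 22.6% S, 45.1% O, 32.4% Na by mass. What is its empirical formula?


Assume 100 g sample. Moles of each element:
  S: 22.6/32.07 = 0.705 mol
  O: 45.1/16.0 = 2.819 mol
  Na: 32.4/22.99 = 1.409 mol
Divide by smallest (0.705):
  S: 0.705/0.705 = 1.0
  O: 2.819/0.705 = 4.0
  Na: 1.409/0.705 = 2.0
Empirical formula: Na2SO4

Na2SO4


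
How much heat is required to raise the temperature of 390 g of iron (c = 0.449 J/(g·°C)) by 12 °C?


q = mcΔT = 390 × 0.449 × 12
= 2101.32 J

2101.32 J


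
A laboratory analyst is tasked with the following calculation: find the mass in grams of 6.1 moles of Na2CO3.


M(Na2CO3) = 105.99 g/mol
mass = n × M = 6.1 × 105.99 = 646.54 g

646.54 g


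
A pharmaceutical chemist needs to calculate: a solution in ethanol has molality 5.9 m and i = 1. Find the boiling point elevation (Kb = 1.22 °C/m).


ΔTb = Kb × m × i
= 1.22 × 5.9 × 1
= 7.198 °C

7.198 °C


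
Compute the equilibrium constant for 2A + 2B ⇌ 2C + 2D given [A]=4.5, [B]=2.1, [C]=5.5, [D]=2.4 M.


Kc = [C]^2[D]^2/([A]^2[B]^2)
= (5.5^2 × 2.4^2)/(4.5^2 × 2.1^2)
= 174.24/89.3025
= 1.951

1.951


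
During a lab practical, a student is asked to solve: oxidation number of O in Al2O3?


O is usually -2
Oxidation number: -2

-2


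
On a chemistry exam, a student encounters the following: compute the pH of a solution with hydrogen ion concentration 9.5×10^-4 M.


pH = -log10([H+]) = -log10(9.5×10^-4)
= 4 - log10(9.5)
= 4 - 0.98
= 3.02

3.02


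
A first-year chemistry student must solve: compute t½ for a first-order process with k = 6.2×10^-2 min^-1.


t½ = ln2/k = 0.693147/(6.2×10^-2 min^-1)
= 11.18 min

11.18 min


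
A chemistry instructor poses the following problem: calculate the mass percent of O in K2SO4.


M(K2SO4) = 2×39.1 + 1×32.07 + 4×16.0 = 174.27 g/mol
Mass of O = 4 × 16.0 = 64.00 g/mol
% O = 64.00/174.27 × 100 = 36.72%

36.72%


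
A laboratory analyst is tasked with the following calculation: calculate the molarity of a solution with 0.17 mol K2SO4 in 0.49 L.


M = n/V = 0.17/0.49 = 0.347 mol/L

0.347 M


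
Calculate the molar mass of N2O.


M(N2O) = 2×14.01 + 1×16.0
= 28.02 + 16.0
= 44.02 g/mol

44.02 g/mol


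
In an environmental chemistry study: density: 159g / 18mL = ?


ρ = mass/volume
= 159/18
= 8.833 g/mL

8.833 g/mL


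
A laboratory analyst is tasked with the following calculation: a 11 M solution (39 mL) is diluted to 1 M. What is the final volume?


C1V1 = C2V2
11 × 39 = 1 × V2
V2 = 429/1 = 429.0 mL

429.0 mL


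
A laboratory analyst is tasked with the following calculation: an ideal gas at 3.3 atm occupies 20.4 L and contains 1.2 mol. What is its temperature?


PV = nRT  (R = 0.08206 L·atm/(mol·K))
T = PV/(nR) = 3.3×20.4/(1.2×0.08206)
= 67.32/0.098472
= 683.65 K

683.65 K


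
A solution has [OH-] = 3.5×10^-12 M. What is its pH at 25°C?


pOH = -log10([OH-]) = -log10(3.5×10^-12)
= 12 - log10(3.5) = 11.46
pH = 14 - pOH = 14 - 11.46 = 2.54

2.54


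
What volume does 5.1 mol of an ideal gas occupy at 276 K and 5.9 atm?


PV = nRT  (R = 0.08206 L·atm/(mol·K))
V = nRT/P = 5.1×0.08206×276/5.9
= 19.578 L

19.578 L


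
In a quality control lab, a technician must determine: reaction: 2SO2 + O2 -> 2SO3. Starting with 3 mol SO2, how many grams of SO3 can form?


Mole ratio SO3:SO2 = 2:2
n(SO3) = 3 × 2/2 = 3.000 mol
mass = 3.000 × 80.07 = 240.21 g

240.21 g


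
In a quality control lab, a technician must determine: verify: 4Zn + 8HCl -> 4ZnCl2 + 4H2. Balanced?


Equation: 4Zn + 8HCl -> 4ZnCl2 + 4H2
Check atoms: Cl: 8=8, H: 8=8, Zn: 4=4
Balanced

Yes, balanced


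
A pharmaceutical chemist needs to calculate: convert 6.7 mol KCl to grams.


M(KCl) = 74.55 g/mol
mass = n × M = 6.7 × 74.55 = 499.49 g

499.49 g


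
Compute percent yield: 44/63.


% yield = actual/theoretical × 100
= 44/63 × 100
= 69.84%

69.84%


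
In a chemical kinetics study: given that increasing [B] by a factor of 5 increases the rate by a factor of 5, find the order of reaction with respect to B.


rate ∝ [B]^n
5^n = 5 → n = 1
Order in B: 1

1


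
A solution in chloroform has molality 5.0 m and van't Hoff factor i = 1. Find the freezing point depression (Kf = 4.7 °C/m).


ΔTf = Kf × m × i
= 4.7 × 5.0 × 1
= 23.5 °C

23.5 °C


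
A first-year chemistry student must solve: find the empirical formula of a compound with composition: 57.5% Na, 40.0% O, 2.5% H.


Assume 100 g sample. Moles of each element:
  Na: 57.5/22.99 = 2.501 mol
  O: 40.0/16.0 = 2.5 mol
  H: 2.5/1.008 = 2.48 mol
Divide by smallest (2.48):
  Na: 2.501/2.48 = 1.01
  O: 2.5/2.48 = 1.01
  H: 2.48/2.48 = 1.0
Empirical formula: NaOH

NaOH


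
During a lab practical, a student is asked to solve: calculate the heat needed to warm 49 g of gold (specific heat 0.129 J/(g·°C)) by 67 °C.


q = mcΔT = 49 × 0.129 × 67
= 423.51 J

423.51 J


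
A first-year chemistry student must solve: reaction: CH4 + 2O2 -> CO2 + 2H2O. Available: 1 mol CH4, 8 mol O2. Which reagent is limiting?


Mole ratio available / coefficient:
  CH4: 1/1 = 1.000
  O2: 8/2 = 4.000
Smaller ratio is limiting.

CH4


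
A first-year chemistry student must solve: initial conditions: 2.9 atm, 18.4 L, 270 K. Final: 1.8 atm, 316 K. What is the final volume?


P1V1/T1 = P2V2/T2
V2 = P1V1T2/(T1P2)
= 2.9×18.4×316/(270×1.8)
= 34.695 L

34.695 L


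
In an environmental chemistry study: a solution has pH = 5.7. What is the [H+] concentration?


[H+] = 10^(-pH) = 10^(-5.7)
= 2.0×10^-6 M

2.0×10^-6 M


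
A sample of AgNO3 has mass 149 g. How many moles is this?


M(AgNO3) = 169.88 g/mol
n = mass/M = 149/169.88 = 0.8771 mol

0.8771 mol


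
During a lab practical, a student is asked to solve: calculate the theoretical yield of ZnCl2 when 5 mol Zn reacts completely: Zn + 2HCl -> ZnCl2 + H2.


Mole ratio ZnCl2:Zn = 1:1
n(ZnCl2) = 5 × 1/1 = 5.000 mol
mass = 5.000 × 136.28 = 681.4 g

681.4 g


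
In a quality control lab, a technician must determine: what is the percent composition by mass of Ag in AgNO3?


M(AgNO3) = 1×107.87 + 1×14.01 + 3×16.0 = 169.88 g/mol
Mass of Ag = 1 × 107.87 = 107.87 g/mol
% Ag = 107.87/169.88 × 100 = 63.50%

63.50%


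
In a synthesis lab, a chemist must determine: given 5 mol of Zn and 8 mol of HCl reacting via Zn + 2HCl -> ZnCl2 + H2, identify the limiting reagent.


Mole ratio available / coefficient:
  Zn: 5/1 = 5.000
  HCl: 8/2 = 4.000
Smaller ratio is limiting.

HCl


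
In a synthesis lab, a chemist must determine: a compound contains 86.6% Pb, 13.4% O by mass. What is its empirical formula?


Assume 100 g sample. Moles of each element:
  Pb: 86.6/207.2 = 0.418 mol
  O: 13.4/16.0 = 0.838 mol
Divide by smallest (0.418):
  Pb: 0.418/0.418 = 1.0
  O: 0.838/0.418 = 2.0
Empirical formula: PbO2

PbO2


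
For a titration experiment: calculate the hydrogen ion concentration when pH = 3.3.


[H+] = 10^(-pH) = 10^(-3.3)
= 5.01×10^-4 M

5.01×10^-4 M


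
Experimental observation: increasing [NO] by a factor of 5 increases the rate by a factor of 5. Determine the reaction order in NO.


rate ∝ [NO]^n
5^n = 5 → n = 1
Order in NO: 1

1


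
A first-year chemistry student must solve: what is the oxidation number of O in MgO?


O is usually -2
Oxidation number: -2

-2


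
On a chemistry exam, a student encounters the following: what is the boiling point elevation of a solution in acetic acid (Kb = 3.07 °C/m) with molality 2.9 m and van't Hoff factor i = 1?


ΔTb = Kb × m × i
= 3.07 × 2.9 × 1
= 8.903 °C

8.903 °C


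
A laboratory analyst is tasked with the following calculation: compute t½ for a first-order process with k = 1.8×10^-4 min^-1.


t½ = ln2/k = 0.693147/(1.8×10^-4 min^-1)
= 3851 min

3851 min


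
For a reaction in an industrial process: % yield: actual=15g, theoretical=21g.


% yield = actual/theoretical × 100
= 15/21 × 100
= 71.43%

71.43%


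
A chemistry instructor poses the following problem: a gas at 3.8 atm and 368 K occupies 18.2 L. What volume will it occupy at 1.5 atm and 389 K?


P1V1/T1 = P2V2/T2
V2 = P1V1T2/(T1P2)
= 3.8×18.2×389/(368×1.5)
= 48.738 L

48.738 L


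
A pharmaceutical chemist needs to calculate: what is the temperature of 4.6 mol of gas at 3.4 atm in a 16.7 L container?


PV = nRT  (R = 0.08206 L·atm/(mol·K))
T = PV/(nR) = 3.4×16.7/(4.6×0.08206)
= 56.78/0.377476
= 150.42 K

150.42 K


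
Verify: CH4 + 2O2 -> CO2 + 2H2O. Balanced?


Equation: CH4 + 2O2 -> CO2 + 2H2O
Check atoms: C: 1=1, H: 4=4, O: 4=4
Balanced

Yes, balanced


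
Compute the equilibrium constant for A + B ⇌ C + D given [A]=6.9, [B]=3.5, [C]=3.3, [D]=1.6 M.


Kc = [C][D]/([A][B])
= (3.3^1 × 1.6^1)/(6.9^1 × 3.5^1)
= 5.28/24.15
= 0.2186

0.2186


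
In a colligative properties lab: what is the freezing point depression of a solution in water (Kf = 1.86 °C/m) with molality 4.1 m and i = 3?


ΔTf = Kf × m × i
= 1.86 × 4.1 × 3
= 22.878 °C

22.878 °C


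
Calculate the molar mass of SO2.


M(SO2) = 1×32.07 + 2×16.0
= 32.07 + 32.0
= 64.07 g/mol

64.07 g/mol


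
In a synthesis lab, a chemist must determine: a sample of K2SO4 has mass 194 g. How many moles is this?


M(K2SO4) = 174.27 g/mol
n = mass/M = 194/174.27 = 1.1132 mol

1.1132 mol


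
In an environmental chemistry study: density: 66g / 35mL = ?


ρ = mass/volume
= 66/35
= 1.886 g/mL

1.886 g/mL


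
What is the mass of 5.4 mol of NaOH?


M(NaOH) = 40.0 g/mol
mass = n × M = 5.4 × 40.0 = 216.00 g

216.00 g


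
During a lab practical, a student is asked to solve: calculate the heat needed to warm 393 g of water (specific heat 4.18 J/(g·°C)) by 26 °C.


q = mcΔT = 393 × 4.18 × 26
= 42711.24 J

42711.24 J


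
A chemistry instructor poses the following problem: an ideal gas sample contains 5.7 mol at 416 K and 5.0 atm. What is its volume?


PV = nRT  (R = 0.08206 L·atm/(mol·K))
V = nRT/P = 5.7×0.08206×416/5.0
= 38.916 L

38.916 L


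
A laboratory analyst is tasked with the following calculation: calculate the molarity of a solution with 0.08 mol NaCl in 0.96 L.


M = n/V = 0.08/0.96 = 0.083 mol/L

0.083 M


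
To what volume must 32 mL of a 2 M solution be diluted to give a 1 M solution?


C1V1 = C2V2
2 × 32 = 1 × V2
V2 = 64/1 = 64.0 mL

64.0 mL


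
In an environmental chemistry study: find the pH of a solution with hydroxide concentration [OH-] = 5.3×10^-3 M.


pOH = -log10([OH-]) = -log10(5.3×10^-3)
= 3 - log10(5.3) = 2.28
pH = 14 - pOH = 14 - 2.28 = 11.72

11.72


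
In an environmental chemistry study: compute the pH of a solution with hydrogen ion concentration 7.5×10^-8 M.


pH = -log10([H+]) = -log10(7.5×10^-8)
= 8 - log10(7.5)
= 8 - 0.88
= 7.12

7.12


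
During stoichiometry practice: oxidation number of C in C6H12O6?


6x + 12(+1) + 6(-2) = 0, so x = +0
Oxidation number: +0

+0


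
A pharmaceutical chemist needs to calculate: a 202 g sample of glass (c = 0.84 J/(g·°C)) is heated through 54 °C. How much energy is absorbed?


q = mcΔT = 202 × 0.84 × 54
= 9162.72 J

9162.72 J


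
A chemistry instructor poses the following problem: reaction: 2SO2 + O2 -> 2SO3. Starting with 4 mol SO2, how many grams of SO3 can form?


Mole ratio SO3:SO2 = 2:2
n(SO3) = 4 × 2/2 = 4.000 mol
mass = 4.000 × 80.07 = 320.28 g

320.28 g


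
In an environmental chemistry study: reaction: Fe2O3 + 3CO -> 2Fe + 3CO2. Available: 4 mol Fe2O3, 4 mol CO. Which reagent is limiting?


Mole ratio available / coefficient:
  Fe2O3: 4/1 = 4.000
  CO: 4/3 = 1.333
Smaller ratio is limiting.

CO


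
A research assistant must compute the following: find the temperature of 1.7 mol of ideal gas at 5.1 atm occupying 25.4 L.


PV = nRT  (R = 0.08206 L·atm/(mol·K))
T = PV/(nR) = 5.1×25.4/(1.7×0.08206)
= 129.54/0.139502
= 928.59 K

928.59 K


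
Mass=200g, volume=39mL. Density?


ρ = mass/volume
= 200/39
= 5.128 g/mL

5.128 g/mL


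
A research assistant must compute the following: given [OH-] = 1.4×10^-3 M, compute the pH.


pOH = -log10([OH-]) = -log10(1.4×10^-3)
= 3 - log10(1.4) = 2.85
pH = 14 - pOH = 14 - 2.85 = 11.15

11.15


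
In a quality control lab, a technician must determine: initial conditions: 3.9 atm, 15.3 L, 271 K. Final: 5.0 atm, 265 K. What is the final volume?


P1V1/T1 = P2V2/T2
V2 = P1V1T2/(T1P2)
= 3.9×15.3×265/(271×5.0)
= 11.67 L

11.67 L


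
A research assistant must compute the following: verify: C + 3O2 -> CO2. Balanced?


Equation: C + 3O2 -> CO2
Check atoms: C: 1=1, O: 6≠2
Not balanced

No, not balanced


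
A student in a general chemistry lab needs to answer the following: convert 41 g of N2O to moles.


M(N2O) = 44.02 g/mol
n = mass/M = 41/44.02 = 0.9314 mol

0.9314 mol


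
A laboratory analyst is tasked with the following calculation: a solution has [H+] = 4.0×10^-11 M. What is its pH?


pH = -log10([H+]) = -log10(4.0×10^-11)
= 11 - log10(4.0)
= 11 - 0.6
= 10.4

10.4


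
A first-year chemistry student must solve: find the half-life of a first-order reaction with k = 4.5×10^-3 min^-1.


t½ = ln2/k = 0.693147/(4.5×10^-3 min^-1)
= 154.0 min

154.0 min


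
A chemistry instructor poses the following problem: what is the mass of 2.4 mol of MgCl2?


M(MgCl2) = 95.21 g/mol
mass = n × M = 2.4 × 95.21 = 228.50 g

228.50 g


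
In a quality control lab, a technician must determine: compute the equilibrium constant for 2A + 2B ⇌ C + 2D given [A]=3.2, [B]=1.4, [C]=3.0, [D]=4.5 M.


Kc = [C][D]^2/([A]^2[B]^2)
= (3.0^1 × 4.5^2)/(3.2^2 × 1.4^2)
= 60.75/20.0704
= 3.027

3.027


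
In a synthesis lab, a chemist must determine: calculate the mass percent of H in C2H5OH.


M(C2H5OH) = 2×12.01 + 6×1.008 + 1×16.0 = 46.068 g/mol
Mass of H = 6 × 1.008 = 6.048 g/mol
% H = 6.048/46.068 × 100 = 13.13%

13.13%


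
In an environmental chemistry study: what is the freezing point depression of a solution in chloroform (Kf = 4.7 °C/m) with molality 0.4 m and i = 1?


ΔTf = Kf × m × i
= 4.7 × 0.4 × 1
= 1.88 °C

1.88 °C


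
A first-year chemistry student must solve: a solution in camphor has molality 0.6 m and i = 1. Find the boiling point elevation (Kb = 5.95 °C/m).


ΔTb = Kb × m × i
= 5.95 × 0.6 × 1
= 3.57 °C

3.57 °C


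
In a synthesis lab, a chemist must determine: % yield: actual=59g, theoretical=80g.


% yield = actual/theoretical × 100
= 59/80 × 100
= 73.75%

73.75%


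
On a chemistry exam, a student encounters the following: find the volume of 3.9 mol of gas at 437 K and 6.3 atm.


PV = nRT  (R = 0.08206 L·atm/(mol·K))
V = nRT/P = 3.9×0.08206×437/6.3
= 22.199 L

22.199 L


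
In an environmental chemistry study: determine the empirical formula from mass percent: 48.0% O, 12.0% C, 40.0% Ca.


Assume 100 g sample. Moles of each element:
  O: 48.0/16.0 = 3.0 mol
  C: 12.0/12.01 = 0.999 mol
  Ca: 40.0/40.08 = 0.998 mol
Divide by smallest (0.998):
  O: 3.0/0.998 = 3.01
  C: 0.999/0.998 = 1.0
  Ca: 0.998/0.998 = 1.0
Empirical formula: CaCO3

CaCO3


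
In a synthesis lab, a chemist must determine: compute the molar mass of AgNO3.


M(AgNO3) = 1×107.87 + 1×14.01 + 3×16.0
= 107.87 + 14.01 + 48.0
= 169.88 g/mol

169.88 g/mol


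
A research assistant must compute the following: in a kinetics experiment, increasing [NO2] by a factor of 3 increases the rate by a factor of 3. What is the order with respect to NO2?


rate ∝ [NO2]^n
3^n = 3 → n = 1
Order in NO2: 1

1


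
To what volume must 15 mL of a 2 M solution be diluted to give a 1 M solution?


C1V1 = C2V2
2 × 15 = 1 × V2
V2 = 30/1 = 30.0 mL

30.0 mL


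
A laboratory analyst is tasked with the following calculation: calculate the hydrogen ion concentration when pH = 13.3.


[H+] = 10^(-pH) = 10^(-13.3)
= 5.01×10^-14 M

5.01×10^-14 M


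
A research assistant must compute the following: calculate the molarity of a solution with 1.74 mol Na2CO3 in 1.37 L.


M = n/V = 1.74/1.37 = 1.270 mol/L

1.270 M


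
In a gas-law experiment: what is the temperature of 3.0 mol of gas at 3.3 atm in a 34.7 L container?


PV = nRT  (R = 0.08206 L·atm/(mol·K))
T = PV/(nR) = 3.3×34.7/(3.0×0.08206)
= 114.51/0.246180
= 465.15 K

465.15 K


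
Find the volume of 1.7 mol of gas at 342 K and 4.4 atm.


PV = nRT  (R = 0.08206 L·atm/(mol·K))
V = nRT/P = 1.7×0.08206×342/4.4
= 10.843 L

10.843 L


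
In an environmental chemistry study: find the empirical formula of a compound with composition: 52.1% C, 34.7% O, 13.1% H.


Assume 100 g sample. Moles of each element:
  C: 52.1/12.01 = 4.338 mol
  O: 34.7/16.0 = 2.169 mol
  H: 13.1/1.008 = 12.996 mol
Divide by smallest (2.169):
  C: 4.338/2.169 = 2.0
  O: 2.169/2.169 = 1.0
  H: 12.996/2.169 = 5.99
Empirical formula: C2H6O

C2H6O


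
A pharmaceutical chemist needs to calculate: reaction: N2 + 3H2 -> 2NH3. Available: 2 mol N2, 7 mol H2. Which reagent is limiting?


Mole ratio available / coefficient:
  N2: 2/1 = 2.000
  H2: 7/3 = 2.333
Smaller ratio is limiting.

N2


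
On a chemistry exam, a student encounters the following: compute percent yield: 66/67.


% yield = actual/theoretical × 100
= 66/67 × 100
= 98.51%

98.51%


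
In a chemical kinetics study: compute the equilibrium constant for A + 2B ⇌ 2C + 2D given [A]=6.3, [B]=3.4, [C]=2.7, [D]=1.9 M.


Kc = [C]^2[D]^2/([A][B]^2)
= (2.7^2 × 1.9^2)/(6.3^1 × 3.4^2)
= 26.3169/72.828
= 0.3614

0.3614


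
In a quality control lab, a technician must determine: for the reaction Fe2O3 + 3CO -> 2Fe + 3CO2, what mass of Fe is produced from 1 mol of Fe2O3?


Mole ratio Fe:Fe2O3 = 2:1
n(Fe) = 1 × 2/1 = 2.000 mol
mass = 2.000 × 55.85 = 111.7 g

111.7 g


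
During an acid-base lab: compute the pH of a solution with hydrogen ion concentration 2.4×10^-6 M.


pH = -log10([H+]) = -log10(2.4×10^-6)
= 6 - log10(2.4)
= 6 - 0.38
= 5.62

5.62


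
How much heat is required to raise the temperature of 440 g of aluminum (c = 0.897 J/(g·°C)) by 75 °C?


q = mcΔT = 440 × 0.897 × 75
= 29601.00 J

29601.00 J


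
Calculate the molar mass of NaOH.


M(NaOH) = 1×22.99 + 1×16.0 + 1×1.008
= 22.99 + 16.0 + 1.01
= 40.0 g/mol

40.0 g/mol


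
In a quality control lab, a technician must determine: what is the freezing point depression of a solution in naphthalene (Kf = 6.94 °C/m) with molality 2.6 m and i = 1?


ΔTf = Kf × m × i
= 6.94 × 2.6 × 1
= 18.044 °C

18.044 °C


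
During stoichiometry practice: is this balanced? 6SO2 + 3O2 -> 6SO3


Equation: 6SO2 + 3O2 -> 6SO3
Check atoms: O: 18=18, S: 6=6
Balanced

Yes, balanced


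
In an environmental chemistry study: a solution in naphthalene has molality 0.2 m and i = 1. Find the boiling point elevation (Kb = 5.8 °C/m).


ΔTb = Kb × m × i
= 5.8 × 0.2 × 1
= 1.16 °C

1.16 °C


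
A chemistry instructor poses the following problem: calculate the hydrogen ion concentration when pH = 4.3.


[H+] = 10^(-pH) = 10^(-4.3)
= 5.01×10^-5 M

5.01×10^-5 M


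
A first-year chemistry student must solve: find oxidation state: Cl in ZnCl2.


halide: -1
Oxidation number: -1

-1


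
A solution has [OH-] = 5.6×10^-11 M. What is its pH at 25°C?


pOH = -log10([OH-]) = -log10(5.6×10^-11)
= 11 - log10(5.6) = 10.25
pH = 14 - pOH = 14 - 10.25 = 3.75

3.75


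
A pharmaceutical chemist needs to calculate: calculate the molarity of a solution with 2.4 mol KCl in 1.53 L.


M = n/V = 2.4/1.53 = 1.569 mol/L

1.569 M


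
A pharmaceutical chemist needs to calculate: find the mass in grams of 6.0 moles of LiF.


M(LiF) = 25.94 g/mol
mass = n × M = 6.0 × 25.94 = 155.64 g

155.64 g


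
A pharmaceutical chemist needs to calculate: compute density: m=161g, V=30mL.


ρ = mass/volume
= 161/30
= 5.367 g/mL

5.367 g/mL


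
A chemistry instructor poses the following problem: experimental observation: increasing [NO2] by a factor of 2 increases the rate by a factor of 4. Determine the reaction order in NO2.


rate ∝ [NO2]^n
2^n = 4 → n = 2
Order in NO2: 2

2


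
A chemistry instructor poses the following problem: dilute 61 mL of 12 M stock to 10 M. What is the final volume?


C1V1 = C2V2
12 × 61 = 10 × V2
V2 = 732/10 = 73.2 mL

73.2 mL


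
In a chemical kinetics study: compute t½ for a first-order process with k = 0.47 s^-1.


t½ = ln2/k = 0.693147/(0.47 s^-1)
= 1.475 s

1.475 s


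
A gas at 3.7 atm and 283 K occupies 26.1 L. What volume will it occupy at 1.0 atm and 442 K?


P1V1/T1 = P2V2/T2
V2 = P1V1T2/(T1P2)
= 3.7×26.1×442/(283×1.0)
= 150.827 L

150.827 L


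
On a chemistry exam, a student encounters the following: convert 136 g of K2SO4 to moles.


M(K2SO4) = 174.27 g/mol
n = mass/M = 136/174.27 = 0.7804 mol

0.7804 mol


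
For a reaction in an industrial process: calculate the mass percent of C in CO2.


M(CO2) = 1×12.01 + 2×16.0 = 44.01 g/mol
Mass of C = 1 × 12.01 = 12.01 g/mol
% C = 12.01/44.01 × 100 = 27.29%

27.29%


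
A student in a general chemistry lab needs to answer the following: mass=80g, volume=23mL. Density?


ρ = mass/volume
= 80/23
= 3.478 g/mL

3.478 g/mL


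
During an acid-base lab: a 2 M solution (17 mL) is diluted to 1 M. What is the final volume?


C1V1 = C2V2
2 × 17 = 1 × V2
V2 = 34/1 = 34.0 mL

34.0 mL


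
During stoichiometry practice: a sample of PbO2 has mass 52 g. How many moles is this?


M(PbO2) = 239.2 g/mol
n = mass/M = 52/239.2 = 0.2174 mol

0.2174 mol


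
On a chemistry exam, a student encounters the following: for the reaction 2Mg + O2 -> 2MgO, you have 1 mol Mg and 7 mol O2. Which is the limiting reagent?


Mole ratio available / coefficient:
  Mg: 1/2 = 0.500
  O2: 7/1 = 7.000
Smaller ratio is limiting.

Mg


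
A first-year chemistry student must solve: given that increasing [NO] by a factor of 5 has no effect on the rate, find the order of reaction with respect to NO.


rate ∝ [NO]^n
rate ∝ [NO]^0
Order in NO: 0

0


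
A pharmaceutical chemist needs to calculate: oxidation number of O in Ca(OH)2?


O is usually -2
Oxidation number: -2

-2


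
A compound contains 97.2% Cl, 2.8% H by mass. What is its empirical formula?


Assume 100 g sample. Moles of each element:
  Cl: 97.2/35.45 = 2.742 mol
  H: 2.8/1.008 = 2.778 mol
Divide by smallest (2.742):
  Cl: 2.742/2.742 = 1.0
  H: 2.778/2.742 = 1.01
Empirical formula: HCl

HCl


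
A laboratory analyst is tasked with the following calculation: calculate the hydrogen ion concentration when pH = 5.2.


[H+] = 10^(-pH) = 10^(-5.2)
= 6.31×10^-6 M

6.31×10^-6 M


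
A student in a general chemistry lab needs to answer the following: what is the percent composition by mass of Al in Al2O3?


M(Al2O3) = 2×26.98 + 3×16.0 = 101.96 g/mol
Mass of Al = 2 × 26.98 = 53.96 g/mol
% Al = 53.96/101.96 × 100 = 52.92%

52.92%


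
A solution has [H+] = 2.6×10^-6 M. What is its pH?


pH = -log10([H+]) = -log10(2.6×10^-6)
= 6 - log10(2.6)
= 6 - 0.41
= 5.59

5.59


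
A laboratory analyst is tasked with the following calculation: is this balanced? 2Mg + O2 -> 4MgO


Equation: 2Mg + O2 -> 4MgO
Check atoms: Mg: 2≠4, O: 2≠4
Not balanced

No, not balanced


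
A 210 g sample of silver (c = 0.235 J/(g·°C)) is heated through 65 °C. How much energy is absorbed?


q = mcΔT = 210 × 0.235 × 65
= 3207.75 J

3207.75 J
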